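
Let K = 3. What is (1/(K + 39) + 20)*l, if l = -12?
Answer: -1682/7 ≈ -240.29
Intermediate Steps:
(1/(K + 39) + 20)*l = (1/(3 + 39) + 20)*(-12) = (1/42 + 20)*(-12) = (841/42)*(-12) = -1682/7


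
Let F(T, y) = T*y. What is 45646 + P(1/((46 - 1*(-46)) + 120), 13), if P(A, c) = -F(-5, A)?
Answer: 9676957/212 ≈ 45646.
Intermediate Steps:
P(A, c) = 5*A (P(A, c) = -(-5)*A = 5*A)
45646 + P(1/((46 - 1*(-46)) + 120), 13) = 45646 + 5/((46 - 1*(-46)) + 120) = 45646 + 5/((46 + 46) + 120) = 45646 + 5/(92 + 120) = 45646 + 5/212 = 9676957/212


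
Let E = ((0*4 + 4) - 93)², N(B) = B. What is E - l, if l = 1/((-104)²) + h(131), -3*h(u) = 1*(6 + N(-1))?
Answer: 257074685/32448 ≈ 7922.7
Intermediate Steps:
E = 7921 (E = ((0 + 4) - 93)² = (4 - 93)² = (-89)² = 7921)
h(u) = -5/3 (h(u) = -(6 - 1)/3 = -5/3)
l = -54077/32448 (l = 1/((-104)²) - 5/3 = 1/10816 - 5/3 = -54077/32448 ≈ -1.6666)
E - l = 7921 - 1*(-54077/32448) = 7921 + 54077/32448 = 257074685/32448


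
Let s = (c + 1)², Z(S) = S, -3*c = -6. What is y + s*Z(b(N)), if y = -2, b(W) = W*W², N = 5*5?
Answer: 140623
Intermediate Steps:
c = 2 (c = -⅓*(-6) = 2)
N = 25
b(W) = W³
s = 9 (s = (2 + 1)² = 3² = 9)
y + s*Z(b(N)) = -2 + 9*25³ = -2 + 9*15625 = -2 + 140625 = 140623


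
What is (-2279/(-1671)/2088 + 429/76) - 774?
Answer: -50935696189/66291912 ≈ -768.35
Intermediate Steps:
(-2279/(-1671)/2088 + 429/76) - 774 = (-2279*(-1/1671)*(1/2088) + 429*(1/76)) - 774 = ((2279/1671)*(1/2088) + 429/76) - 774 = (2279/3489048 + 429/76) - 774 = 374243699/66291912 - 774 = -50935696189/66291912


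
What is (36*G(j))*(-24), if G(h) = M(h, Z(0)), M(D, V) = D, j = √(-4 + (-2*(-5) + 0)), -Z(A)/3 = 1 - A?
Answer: -864*√6 ≈ -2116.4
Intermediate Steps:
Z(A) = -3 + 3*A (Z(A) = -3*(1 - A) = -3 + 3*A)
j = √6 (j = √(-4 + (10 + 0)) = √(-4 + 10) = √6 ≈ 2.4495)
G(h) = h
(36*G(j))*(-24) = (36*√6)*(-24) = -864*√6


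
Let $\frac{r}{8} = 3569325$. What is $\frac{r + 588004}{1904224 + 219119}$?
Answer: $\frac{29142604}{2123343} \approx 13.725$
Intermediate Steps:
$r = 28554600$ ($r = 8 \cdot 3569325 = 28554600$)
$\frac{r + 588004}{1904224 + 219119} = \frac{28554600 + 588004}{1904224 + 219119} = \frac{29142604}{2123343}$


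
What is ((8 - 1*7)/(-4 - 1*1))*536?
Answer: -536/5 ≈ -107.20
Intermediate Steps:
((8 - 1*7)/(-4 - 1*1))*536 = ((8 - 7)/(-4 - 1))*536 = (1/(-5))*536 = (1*(-⅕))*536 = -⅕*536 = -536/5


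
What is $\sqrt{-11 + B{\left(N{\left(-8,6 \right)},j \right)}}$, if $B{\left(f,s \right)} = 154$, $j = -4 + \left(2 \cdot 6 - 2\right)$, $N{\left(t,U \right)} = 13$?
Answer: $\sqrt{143} \approx 11.958$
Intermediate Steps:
$j = 6$ ($j = -4 + \left(12 - 2\right) = -4 + 10 = 6$)
$\sqrt{-11 + B{\left(N{\left(-8,6 \right)},j \right)}} = \sqrt{-11 + 154} = \sqrt{143}$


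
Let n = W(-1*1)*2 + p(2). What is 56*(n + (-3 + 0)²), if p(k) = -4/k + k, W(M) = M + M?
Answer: 280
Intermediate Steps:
W(M) = 2*M
p(k) = k - 4/k
n = -4 (n = (2*(-1*1))*2 + (2 - 4/2) = (2*(-1))*2 + (2 - 4*½) = -2*2 + (2 - 2) = -4 + 0 = -4)
56*(n + (-3 + 0)²) = 56*(-4 + (-3 + 0)²) = 56*(-4 + (-3)²) = 56*(-4 + 9) = 56*5 = 280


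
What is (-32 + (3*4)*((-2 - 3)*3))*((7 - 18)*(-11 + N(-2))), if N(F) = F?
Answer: -30316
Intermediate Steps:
(-32 + (3*4)*((-2 - 3)*3))*((7 - 18)*(-11 + N(-2))) = (-32 + (3*4)*((-2 - 3)*3))*((7 - 18)*(-11 - 2)) = (-32 + 12*(-5*3))*(-11*(-13)) = (-32 + 12*(-15))*143 = (-32 - 180)*143 = -212*143 = -30316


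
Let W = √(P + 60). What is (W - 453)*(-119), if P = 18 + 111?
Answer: 53907 - 357*√21 ≈ 52271.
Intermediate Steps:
P = 129
W = 3*√21 (W = √(129 + 60) = √189 = 3*√21 ≈ 13.748)
(W - 453)*(-119) = (3*√21 - 453)*(-119) = (-453 + 3*√21)*(-119) = 53907 - 357*√21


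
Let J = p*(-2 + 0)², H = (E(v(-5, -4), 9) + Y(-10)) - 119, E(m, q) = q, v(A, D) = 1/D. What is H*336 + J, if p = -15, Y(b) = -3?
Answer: -38028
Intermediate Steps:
H = -113 (H = (9 - 3) - 119 = 6 - 119 = -113)
J = -60 (J = -15*(-2 + 0)² = -15*(-2)² = -15*4 = -60)
H*336 + J = -113*336 - 60 = -37968 - 60 = -38028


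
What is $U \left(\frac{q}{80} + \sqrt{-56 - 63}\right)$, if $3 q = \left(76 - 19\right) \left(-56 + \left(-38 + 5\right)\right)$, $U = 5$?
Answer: $- \frac{1691}{16} + 5 i \sqrt{119} \approx -105.69 + 54.544 i$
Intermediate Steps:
$q = -1691$ ($q = \frac{\left(76 - 19\right) \left(-56 + \left(-38 + 5\right)\right)}{3} = \frac{57 \left(-56 - 33\right)}{3} = \frac{57 \left(-89\right)}{3} = \frac{1}{3} \left(-5073\right) = -1691$)
$U \left(\frac{q}{80} + \sqrt{-56 - 63}\right) = 5 \left(- \frac{1691}{80} + \sqrt{-56 - 63}\right) = 5 \left(\left(-1691\right) \frac{1}{80} + \sqrt{-119}\right) = 5 \left(- \frac{1691}{80} + i \sqrt{119}\right) = - \frac{1691}{16} + 5 i \sqrt{119}$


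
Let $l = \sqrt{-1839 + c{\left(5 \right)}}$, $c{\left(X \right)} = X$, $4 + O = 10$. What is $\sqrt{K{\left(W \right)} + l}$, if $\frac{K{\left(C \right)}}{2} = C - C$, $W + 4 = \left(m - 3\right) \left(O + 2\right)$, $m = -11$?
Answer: $\sqrt[4]{1834} \sqrt{i} \approx 4.6274 + 4.6274 i$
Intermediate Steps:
$O = 6$ ($O = -4 + 10 = 6$)
$W = -116$ ($W = -4 + \left(-11 - 3\right) \left(6 + 2\right) = -4 - 112 = -116$)
$K{\left(C \right)} = 0$ ($K{\left(C \right)} = 2 \left(C - C\right) = 2 \cdot 0 = 0$)
$l = i \sqrt{1834}$ ($l = \sqrt{-1839 + 5} = \sqrt{-1834} = i \sqrt{1834} \approx 42.825 i$)
$\sqrt{K{\left(W \right)} + l} = \sqrt{0 + i \sqrt{1834}} = \sqrt{i \sqrt{1834}} = \sqrt[4]{1834} \sqrt{i}$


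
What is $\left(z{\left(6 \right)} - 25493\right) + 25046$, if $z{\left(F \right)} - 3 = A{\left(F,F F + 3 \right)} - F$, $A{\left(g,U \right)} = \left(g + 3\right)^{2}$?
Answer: $-369$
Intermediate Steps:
$A{\left(g,U \right)} = \left(3 + g\right)^{2}$
$z{\left(F \right)} = 3 + \left(3 + F\right)^{2} - F$ ($z{\left(F \right)} = 3 - \left(F - \left(3 + F\right)^{2}\right) = 3 + \left(3 + F\right)^{2} - F$)
$\left(z{\left(6 \right)} - 25493\right) + 25046 = \left(\left(3 + \left(3 + 6\right)^{2} - 6\right) - 25493\right) + 25046 = \left(\left(3 + 9^{2} - 6\right) - 25493\right) + 25046 = \left(\left(3 + 81 - 6\right) - 25493\right) + 25046 = \left(78 - 25493\right) + 25046 = -25415 + 25046 = -369$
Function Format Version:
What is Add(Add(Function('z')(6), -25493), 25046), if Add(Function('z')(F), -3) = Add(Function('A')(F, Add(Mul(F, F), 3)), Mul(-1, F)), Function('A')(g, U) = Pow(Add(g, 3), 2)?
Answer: -369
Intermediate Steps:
Function('A')(g, U) = Pow(Add(3, g), 2)
Function('z')(F) = Add(3, Pow(Add(3, F), 2), Mul(-1, F)) (Function('z')(F) = Add(3, Add(Pow(Add(3, F), 2), Mul(-1, F))) = Add(3, Pow(Add(3, F), 2), Mul(-1, F)))
Add(Add(Function('z')(6), -25493), 25046) = Add(Add(Add(3, Pow(Add(3, 6), 2), Mul(-1, 6)), -25493), 25046) = Add(Add(Add(3, Pow(9, 2), -6), -25493), 25046) = Add(Add(Add(3, 81, -6), -25493), 25046) = Add(Add(78, -25493), 25046) = Add(-25415, 25046) = -369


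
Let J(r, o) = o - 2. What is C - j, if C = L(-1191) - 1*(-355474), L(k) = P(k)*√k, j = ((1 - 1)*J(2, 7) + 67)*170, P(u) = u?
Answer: 344084 - 1191*I*√1191 ≈ 3.4408e+5 - 41102.0*I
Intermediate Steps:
J(r, o) = -2 + o
j = 11390 (j = ((1 - 1)*(-2 + 7) + 67)*170 = (0*5 + 67)*170 = (0 + 67)*170 = 67*170 = 11390)
L(k) = k^(3/2) (L(k) = k*√k = k^(3/2))
C = 355474 - 1191*I*√1191 (C = (-1191)^(3/2) - 1*(-355474) = -1191*I*√1191 + 355474 = 355474 - 1191*I*√1191 ≈ 3.5547e+5 - 41102.0*I)
C - j = (355474 - 1191*I*√1191) - 1*11390 = (355474 - 1191*I*√1191) - 11390 = 344084 - 1191*I*√1191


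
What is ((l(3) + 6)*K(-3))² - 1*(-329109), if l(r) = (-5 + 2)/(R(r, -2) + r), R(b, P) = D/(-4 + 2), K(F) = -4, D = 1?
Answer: 8236941/25 ≈ 3.2948e+5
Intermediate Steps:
R(b, P) = -½ (R(b, P) = 1/(-4 + 2) = 1/(-2) = 1*(-½) = -½)
l(r) = -3/(-½ + r) (l(r) = (-5 + 2)/(-½ + r) = -3/(-½ + r))
((l(3) + 6)*K(-3))² - 1*(-329109) = ((-6/(-1 + 2*3) + 6)*(-4))² - 1*(-329109) = ((-6/(-1 + 6) + 6)*(-4))² + 329109 = ((-6/5 + 6)*(-4))² + 329109 = ((24/5)*(-4))² + 329109 = (-96/5)² + 329109 = 9216/25 + 329109 = 8236941/25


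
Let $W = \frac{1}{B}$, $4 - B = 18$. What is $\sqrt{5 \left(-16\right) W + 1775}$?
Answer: $\frac{3 \sqrt{9695}}{7} \approx 42.198$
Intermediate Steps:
$B = -14$ ($B = 4 - 18 = -14$)
$W = - \frac{1}{14}$ ($W = \frac{1}{-14} = - \frac{1}{14} \approx -0.071429$)
$\sqrt{5 \left(-16\right) W + 1775} = \sqrt{5 \left(-16\right) \left(- \frac{1}{14}\right) + 1775} = \sqrt{\left(-80\right) \left(- \frac{1}{14}\right) + 1775} = \sqrt{\frac{40}{7} + 1775} = \sqrt{\frac{12465}{7}} = \frac{3 \sqrt{9695}}{7}$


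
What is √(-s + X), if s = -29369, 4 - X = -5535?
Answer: 2*√8727 ≈ 186.84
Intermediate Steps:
X = 5539 (X = 4 - 1*(-5535) = 4 + 5535 = 5539)
√(-s + X) = √(-1*(-29369) + 5539) = √(29369 + 5539) = √34908 = 2*√8727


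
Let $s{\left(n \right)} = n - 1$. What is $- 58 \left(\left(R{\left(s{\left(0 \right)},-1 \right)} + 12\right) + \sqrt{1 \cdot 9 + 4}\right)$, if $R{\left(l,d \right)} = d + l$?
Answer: $-580 - 58 \sqrt{13} \approx -789.12$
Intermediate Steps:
$s{\left(n \right)} = -1 + n$ ($s{\left(n \right)} = n - 1 = -1 + n$)
$- 58 \left(\left(R{\left(s{\left(0 \right)},-1 \right)} + 12\right) + \sqrt{1 \cdot 9 + 4}\right) = - 58 \left(\left(\left(-1 + \left(-1 + 0\right)\right) + 12\right) + \sqrt{1 \cdot 9 + 4}\right) = - 58 \left(\left(\left(-1 - 1\right) + 12\right) + \sqrt{9 + 4}\right) = - 58 \left(\left(-2 + 12\right) + \sqrt{13}\right) = - 58 \left(10 + \sqrt{13}\right) = -580 - 58 \sqrt{13}$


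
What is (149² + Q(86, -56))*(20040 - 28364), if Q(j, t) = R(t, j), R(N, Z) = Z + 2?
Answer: -185533636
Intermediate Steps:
R(N, Z) = 2 + Z
Q(j, t) = 2 + j
(149² + Q(86, -56))*(20040 - 28364) = (149² + (2 + 86))*(20040 - 28364) = (22201 + 88)*(-8324) = 22289*(-8324) = -185533636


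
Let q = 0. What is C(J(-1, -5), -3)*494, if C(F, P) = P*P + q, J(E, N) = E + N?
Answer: 4446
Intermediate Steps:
C(F, P) = P**2 (C(F, P) = P*P + 0 = P**2 + 0 = P**2)
C(J(-1, -5), -3)*494 = (-3)**2*494 = 9*494 = 4446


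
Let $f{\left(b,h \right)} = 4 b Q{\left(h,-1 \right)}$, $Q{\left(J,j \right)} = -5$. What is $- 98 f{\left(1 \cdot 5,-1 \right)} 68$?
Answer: $666400$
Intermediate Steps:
$f{\left(b,h \right)} = - 20 b$ ($f{\left(b,h \right)} = 4 b \left(-5\right) = - 20 b$)
$- 98 f{\left(1 \cdot 5,-1 \right)} 68 = - 98 \left(- 20 \cdot 1 \cdot 5\right) 68 = - 98 \left(\left(-20\right) 5\right) 68 = \left(-98\right) \left(-100\right) 68 = 9800 \cdot 68 = 666400$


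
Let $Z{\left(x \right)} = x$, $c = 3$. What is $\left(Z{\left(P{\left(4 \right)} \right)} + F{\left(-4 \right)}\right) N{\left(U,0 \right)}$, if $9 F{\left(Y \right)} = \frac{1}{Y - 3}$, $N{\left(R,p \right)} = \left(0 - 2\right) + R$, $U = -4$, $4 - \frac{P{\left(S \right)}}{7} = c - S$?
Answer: $- \frac{4408}{21} \approx -209.9$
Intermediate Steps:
$P{\left(S \right)} = 7 + 7 S$ ($P{\left(S \right)} = 28 - 7 \left(3 - S\right) = 28 + \left(-21 + 7 S\right) = 7 + 7 S$)
$N{\left(R,p \right)} = -2 + R$
$F{\left(Y \right)} = \frac{1}{9 \left(-3 + Y\right)}$ ($F{\left(Y \right)} = \frac{1}{9 \left(Y - 3\right)} = \frac{1}{9 \left(-3 + Y\right)}$)
$\left(Z{\left(P{\left(4 \right)} \right)} + F{\left(-4 \right)}\right) N{\left(U,0 \right)} = \left(\left(7 + 7 \cdot 4\right) + \frac{1}{9 \left(-3 - 4\right)}\right) \left(-2 - 4\right) = \left(\left(7 + 28\right) + \frac{1}{9 \left(-7\right)}\right) \left(-6\right) = \left(35 + \frac{1}{9} \left(- \frac{1}{7}\right)\right) \left(-6\right) = \left(35 - \frac{1}{63}\right) \left(-6\right) = \frac{2204}{63} \left(-6\right) = - \frac{4408}{21}$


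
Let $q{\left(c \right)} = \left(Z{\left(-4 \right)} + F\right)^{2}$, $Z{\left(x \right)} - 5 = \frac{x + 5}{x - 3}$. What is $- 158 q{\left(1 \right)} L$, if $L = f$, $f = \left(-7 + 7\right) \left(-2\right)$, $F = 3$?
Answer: $0$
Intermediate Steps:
$Z{\left(x \right)} = 5 + \frac{5 + x}{-3 + x}$ ($Z{\left(x \right)} = 5 + \frac{x + 5}{x - 3} = 5 + \frac{5 + x}{-3 + x}$)
$f = 0$ ($f = 0 \left(-2\right) = 0$)
$L = 0$
$q{\left(c \right)} = \frac{3025}{49}$ ($q{\left(c \right)} = \left(\frac{2 \left(-5 + 3 \left(-4\right)\right)}{-3 - 4} + 3\right)^{2} = \left(\frac{2 \left(-5 - 12\right)}{-7} + 3\right)^{2} = \left(2 \left(- \frac{1}{7}\right) \left(-17\right) + 3\right)^{2} = \left(\frac{34}{7} + 3\right)^{2} = \left(\frac{55}{7}\right)^{2} = \frac{3025}{49}$)
$- 158 q{\left(1 \right)} L = \left(-158\right) \frac{3025}{49} \cdot 0 = \left(- \frac{477950}{49}\right) 0 = 0$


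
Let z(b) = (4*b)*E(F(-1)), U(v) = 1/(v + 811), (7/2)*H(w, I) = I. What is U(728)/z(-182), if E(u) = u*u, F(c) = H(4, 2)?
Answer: -7/2560896 ≈ -2.7334e-6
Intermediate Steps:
H(w, I) = 2*I/7
U(v) = 1/(811 + v)
F(c) = 4/7 (F(c) = (2/7)*2 = 4/7)
E(u) = u²
z(b) = 64*b/49 (z(b) = (4*b)*(4/7)² = (4*b)*(16/49) = 64*b/49)
U(728)/z(-182) = 1/((811 + 728)*(((64/49)*(-182)))) = 1/(1539*(-1664/7)) = (1/1539)*(-7/1664) = -7/2560896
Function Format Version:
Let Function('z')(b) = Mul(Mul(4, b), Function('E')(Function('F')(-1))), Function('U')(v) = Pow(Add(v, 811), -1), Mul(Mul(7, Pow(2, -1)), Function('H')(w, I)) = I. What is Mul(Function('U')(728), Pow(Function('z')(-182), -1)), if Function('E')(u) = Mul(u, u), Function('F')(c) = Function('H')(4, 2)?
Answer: Rational(-7, 2560896) ≈ -2.7334e-6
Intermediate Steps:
Function('H')(w, I) = Mul(Rational(2, 7), I)
Function('U')(v) = Pow(Add(811, v), -1)
Function('F')(c) = Rational(4, 7) (Function('F')(c) = Mul(Rational(2, 7), 2) = Rational(4, 7))
Function('E')(u) = Pow(u, 2)
Function('z')(b) = Mul(Rational(64, 49), b) (Function('z')(b) = Mul(Mul(4, b), Pow(Rational(4, 7), 2)) = Mul(Mul(4, b), Rational(16, 49)) = Mul(Rational(64, 49), b))
Mul(Function('U')(728), Pow(Function('z')(-182), -1)) = Mul(Pow(Add(811, 728), -1), Pow(Mul(Rational(64, 49), -182), -1)) = Mul(Pow(1539, -1), Pow(Rational(-1664, 7), -1)) = Mul(Rational(1, 1539), Rational(-7, 1664)) = Rational(-7, 2560896)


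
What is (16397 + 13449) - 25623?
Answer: 4223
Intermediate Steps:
(16397 + 13449) - 25623 = 29846 - 25623 = 4223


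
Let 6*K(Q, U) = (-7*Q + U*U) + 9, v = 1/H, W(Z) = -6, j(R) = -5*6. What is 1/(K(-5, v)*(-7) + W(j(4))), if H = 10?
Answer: -200/11469 ≈ -0.017438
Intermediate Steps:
j(R) = -30
v = ⅒ (v = 1/10 = ⅒ ≈ 0.10000)
K(Q, U) = 3/2 - 7*Q/6 + U²/6 (K(Q, U) = ((-7*Q + U*U) + 9)/6 = ((-7*Q + U²) + 9)/6 = ((U² - 7*Q) + 9)/6 = (9 + U² - 7*Q)/6 = 3/2 - 7*Q/6 + U²/6)
1/(K(-5, v)*(-7) + W(j(4))) = 1/((3/2 - 7/6*(-5) + (⅒)²/6)*(-7) - 6) = 1/((3/2 + 35/6 + (⅙)*(1/100))*(-7) - 6) = 1/((3/2 + 35/6 + 1/600)*(-7) - 6) = 1/((1467/200)*(-7) - 6) = 1/(-10269/200 - 6) = 1/(-11469/200) = -200/11469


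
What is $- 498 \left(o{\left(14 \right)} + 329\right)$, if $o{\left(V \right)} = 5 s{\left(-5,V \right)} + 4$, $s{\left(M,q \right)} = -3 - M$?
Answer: $-170814$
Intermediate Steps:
$o{\left(V \right)} = 14$ ($o{\left(V \right)} = 5 \left(-3 - -5\right) + 4 = 5 \left(-3 + 5\right) + 4 = 5 \cdot 2 + 4 = 10 + 4 = 14$)
$- 498 \left(o{\left(14 \right)} + 329\right) = - 498 \left(14 + 329\right) = \left(-498\right) 343 = -170814$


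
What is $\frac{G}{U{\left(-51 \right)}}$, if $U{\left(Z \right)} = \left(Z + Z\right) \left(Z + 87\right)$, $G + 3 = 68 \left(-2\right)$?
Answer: $\frac{139}{3672} \approx 0.037854$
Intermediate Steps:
$G = -139$ ($G = -3 + 68 \left(-2\right) = -3 - 136 = -139$)
$U{\left(Z \right)} = 2 Z \left(87 + Z\right)$
$\frac{G}{U{\left(-51 \right)}} = - \frac{139}{2 \left(-51\right) \left(87 - 51\right)} = - \frac{139}{2 \left(-51\right) 36} = - \frac{139}{-3672} = \left(-139\right) \left(- \frac{1}{3672}\right) = \frac{139}{3672}$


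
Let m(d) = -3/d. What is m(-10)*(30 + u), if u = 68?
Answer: 147/5 ≈ 29.400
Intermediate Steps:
m(-10)*(30 + u) = (-3/(-10))*(30 + 68) = -3*(-1/10)*98 = (3/10)*98 = 147/5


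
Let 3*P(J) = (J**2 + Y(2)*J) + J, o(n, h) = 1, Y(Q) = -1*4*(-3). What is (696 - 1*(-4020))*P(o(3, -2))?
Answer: 22008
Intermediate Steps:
Y(Q) = 12 (Y(Q) = -4*(-3) = 12)
P(J) = J**2/3 + 13*J/3 (P(J) = ((J**2 + 12*J) + J)/3 = (J**2 + 13*J)/3 = J**2/3 + 13*J/3)
(696 - 1*(-4020))*P(o(3, -2)) = (696 - 1*(-4020))*((1/3)*1*(13 + 1)) = (696 + 4020)*((1/3)*1*14) = 4716*(14/3) = 22008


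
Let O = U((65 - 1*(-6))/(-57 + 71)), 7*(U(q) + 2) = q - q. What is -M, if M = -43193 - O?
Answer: 43191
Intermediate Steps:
U(q) = -2 (U(q) = -2 + (q - q)/7 = -2 + (⅐)*0 = -2 + 0 = -2)
O = -2
M = -43191 (M = -43193 - 1*(-2) = -43193 + 2 = -43191)
-M = -1*(-43191) = 43191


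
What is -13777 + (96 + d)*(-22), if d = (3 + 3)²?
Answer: -16681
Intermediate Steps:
d = 36 (d = 6² = 36)
-13777 + (96 + d)*(-22) = -13777 + (96 + 36)*(-22) = -13777 + 132*(-22) = -13777 - 2904 = -16681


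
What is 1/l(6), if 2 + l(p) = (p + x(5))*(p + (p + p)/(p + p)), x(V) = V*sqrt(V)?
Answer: -8/905 + 7*sqrt(5)/905 ≈ 0.0084558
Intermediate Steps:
x(V) = V**(3/2)
l(p) = -2 + (1 + p)*(p + 5*sqrt(5)) (l(p) = -2 + (p + 5**(3/2))*(p + (p + p)/(p + p)) = -2 + (p + 5*sqrt(5))*(p + (2*p)/((2*p))) = -2 + (p + 5*sqrt(5))*(p + (2*p)*(1/(2*p))) = -2 + (p + 5*sqrt(5))*(p + 1) = -2 + (p + 5*sqrt(5))*(1 + p) = -2 + (1 + p)*(p + 5*sqrt(5)))
1/l(6) = 1/(-2 + 6 + 6**2 + 5*sqrt(5) + 5*6*sqrt(5)) = 1/(-2 + 6 + 36 + 5*sqrt(5) + 30*sqrt(5)) = 1/(40 + 35*sqrt(5))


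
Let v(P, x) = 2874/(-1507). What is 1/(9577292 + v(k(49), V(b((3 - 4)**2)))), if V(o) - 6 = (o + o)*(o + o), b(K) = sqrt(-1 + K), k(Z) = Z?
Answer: 1507/14432976170 ≈ 1.0441e-7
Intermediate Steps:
V(o) = 6 + 4*o**2 (V(o) = 6 + (o + o)*(o + o) = 6 + (2*o)*(2*o) = 6 + 4*o**2)
v(P, x) = -2874/1507 (v(P, x) = 2874*(-1/1507) = -2874/1507)
1/(9577292 + v(k(49), V(b((3 - 4)**2)))) = 1/(9577292 - 2874/1507) = 1/(14432976170/1507) = 1507/14432976170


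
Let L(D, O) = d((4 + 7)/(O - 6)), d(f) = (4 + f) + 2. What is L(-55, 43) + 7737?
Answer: 286502/37 ≈ 7743.3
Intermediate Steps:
d(f) = 6 + f
L(D, O) = 6 + 11/(-6 + O) (L(D, O) = 6 + (4 + 7)/(O - 6) = 6 + 11/(-6 + O))
L(-55, 43) + 7737 = (-25 + 6*43)/(-6 + 43) + 7737 = (-25 + 258)/37 + 7737 = (1/37)*233 + 7737 = 233/37 + 7737 = 286502/37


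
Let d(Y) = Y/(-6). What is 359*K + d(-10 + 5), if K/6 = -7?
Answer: -90463/6 ≈ -15077.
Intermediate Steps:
K = -42 (K = 6*(-7) = -42)
d(Y) = -Y/6 (d(Y) = Y*(-⅙) = -Y/6)
359*K + d(-10 + 5) = 359*(-42) - (-10 + 5)/6 = -15078 - ⅙*(-5) = -15078 + ⅚ = -90463/6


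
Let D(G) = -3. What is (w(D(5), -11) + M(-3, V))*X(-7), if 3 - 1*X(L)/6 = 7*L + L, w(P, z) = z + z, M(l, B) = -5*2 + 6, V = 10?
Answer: -9204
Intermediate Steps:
M(l, B) = -4 (M(l, B) = -10 + 6 = -4)
w(P, z) = 2*z
X(L) = 18 - 48*L (X(L) = 18 - 6*(7*L + L) = 18 - 48*L)
(w(D(5), -11) + M(-3, V))*X(-7) = (2*(-11) - 4)*(18 - 48*(-7)) = (-22 - 4)*(18 + 336) = -26*354 = -9204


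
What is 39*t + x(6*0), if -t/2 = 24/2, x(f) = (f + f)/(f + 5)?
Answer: -936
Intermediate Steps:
x(f) = 2*f/(5 + f) (x(f) = (2*f)/(5 + f) = 2*f/(5 + f))
t = -24 (t = -48/2 = -2*12 = -24)
39*t + x(6*0) = 39*(-24) + 2*(6*0)/(5 + 6*0) = -936 + 2*0/(5 + 0) = -936 + 2*0/5 = -936 + 2*0*(1/5) = -936 + 0 = -936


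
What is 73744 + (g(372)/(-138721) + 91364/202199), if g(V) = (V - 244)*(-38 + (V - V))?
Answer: 2068477363692756/28049247479 ≈ 73745.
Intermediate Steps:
g(V) = 9272 - 38*V (g(V) = (-244 + V)*(-38 + 0) = (-244 + V)*(-38) = 9272 - 38*V)
73744 + (g(372)/(-138721) + 91364/202199) = 73744 + ((9272 - 38*372)/(-138721) + 91364/202199) = 73744 + ((9272 - 14136)*(-1/138721) + 91364*(1/202199)) = 73744 + (-4864*(-1/138721) + 91364/202199) = 73744 + (4864/138721 + 91364/202199) = 73744 + 13657601380/28049247479 = 2068477363692756/28049247479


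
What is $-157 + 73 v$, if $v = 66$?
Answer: $4661$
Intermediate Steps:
$-157 + 73 v = -157 + 73 \cdot 66 = -157 + 4818 = 4661$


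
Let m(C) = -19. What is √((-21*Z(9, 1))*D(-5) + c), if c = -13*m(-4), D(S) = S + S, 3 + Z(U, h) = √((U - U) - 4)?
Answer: √(-383 + 420*I) ≈ 9.6283 + 21.811*I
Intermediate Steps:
Z(U, h) = -3 + 2*I (Z(U, h) = -3 + √((U - U) - 4) = -3 + √(0 - 4) = -3 + √(-4) = -3 + 2*I)
D(S) = 2*S
c = 247 (c = -13*(-19) = 247)
√((-21*Z(9, 1))*D(-5) + c) = √((-21*(-3 + 2*I))*(2*(-5)) + 247) = √((63 - 42*I)*(-10) + 247) = √((-630 + 420*I) + 247) = √(-383 + 420*I)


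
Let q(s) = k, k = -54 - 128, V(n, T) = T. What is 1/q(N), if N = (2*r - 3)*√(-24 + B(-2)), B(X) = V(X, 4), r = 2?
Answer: -1/182 ≈ -0.0054945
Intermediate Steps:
B(X) = 4
N = 2*I*√5 (N = (2*2 - 3)*√(-24 + 4) = (4 - 3)*√(-20) = 1*(2*I*√5) = 2*I*√5 ≈ 4.4721*I)
k = -182
q(s) = -182
1/q(N) = 1/(-182) = -1/182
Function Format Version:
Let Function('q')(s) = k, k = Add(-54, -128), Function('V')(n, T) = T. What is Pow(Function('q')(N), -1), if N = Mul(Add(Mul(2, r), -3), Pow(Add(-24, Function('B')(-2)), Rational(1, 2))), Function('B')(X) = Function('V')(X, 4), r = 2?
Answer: Rational(-1, 182) ≈ -0.0054945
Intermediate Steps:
Function('B')(X) = 4
N = Mul(2, I, Pow(5, Rational(1, 2))) (N = Mul(Add(Mul(2, 2), -3), Pow(Add(-24, 4), Rational(1, 2))) = Mul(Add(4, -3), Pow(-20, Rational(1, 2))) = Mul(1, Mul(2, I, Pow(5, Rational(1, 2)))) = Mul(2, I, Pow(5, Rational(1, 2))) ≈ Mul(4.4721, I))
k = -182
Function('q')(s) = -182
Pow(Function('q')(N), -1) = Pow(-182, -1) = Rational(-1, 182)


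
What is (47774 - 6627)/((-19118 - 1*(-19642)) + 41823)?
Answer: 41147/42347 ≈ 0.97166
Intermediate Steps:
(47774 - 6627)/((-19118 - 1*(-19642)) + 41823) = 41147/((-19118 + 19642) + 41823) = 41147/(524 + 41823) = 41147/42347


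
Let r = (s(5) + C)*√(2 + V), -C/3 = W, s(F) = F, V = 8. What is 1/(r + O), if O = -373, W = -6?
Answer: -373/133839 - 23*√10/133839 ≈ -0.0033304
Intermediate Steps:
C = 18 (C = -3*(-6) = 18)
r = 23*√10 (r = (5 + 18)*√(2 + 8) = 23*√10 ≈ 72.732)
1/(r + O) = 1/(23*√10 - 373) = 1/(-373 + 23*√10)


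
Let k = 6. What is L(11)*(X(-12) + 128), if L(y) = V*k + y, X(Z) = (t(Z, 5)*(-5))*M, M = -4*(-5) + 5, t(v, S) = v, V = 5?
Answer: 66748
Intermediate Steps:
M = 25 (M = 20 + 5 = 25)
X(Z) = -125*Z (X(Z) = (Z*(-5))*25 = -5*Z*25 = -125*Z)
L(y) = 30 + y (L(y) = 5*6 + y = 30 + y)
L(11)*(X(-12) + 128) = (30 + 11)*(-125*(-12) + 128) = 41*(1500 + 128) = 41*1628 = 66748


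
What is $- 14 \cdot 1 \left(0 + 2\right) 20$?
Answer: $-560$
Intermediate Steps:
$- 14 \cdot 1 \left(0 + 2\right) 20 = - 14 \cdot 1 \cdot 2 \cdot 20 = \left(-14\right) 2 \cdot 20 = \left(-28\right) 20 = -560$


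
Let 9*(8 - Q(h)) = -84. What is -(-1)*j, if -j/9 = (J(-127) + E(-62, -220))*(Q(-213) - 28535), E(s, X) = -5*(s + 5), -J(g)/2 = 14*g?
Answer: 985827219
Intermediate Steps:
J(g) = -28*g
Q(h) = 52/3 (Q(h) = 8 - 1/9*(-84) = 8 + 28/3 = 52/3)
E(s, X) = -25 - 5*s (E(s, X) = -5*(5 + s) = -25 - 5*s)
j = 985827219 (j = -9*(-28*(-127) + (-25 - 5*(-62)))*(52/3 - 28535) = -9*(3556 + (-25 + 310))*(-85553)/3 = -9*(3556 + 285)*(-85553)/3 = -34569*(-85553)/3 = -9*(-328609073/3) = 985827219)
-(-1)*j = -(-1)*985827219 = -1*(-985827219) = 985827219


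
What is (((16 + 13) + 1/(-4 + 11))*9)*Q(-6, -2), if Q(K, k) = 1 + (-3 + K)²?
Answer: 150552/7 ≈ 21507.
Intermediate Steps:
(((16 + 13) + 1/(-4 + 11))*9)*Q(-6, -2) = (((16 + 13) + 1/(-4 + 11))*9)*(1 + (-3 - 6)²) = ((29 + 1/7)*9)*(1 + (-9)²) = ((29 + ⅐)*9)*(1 + 81) = ((204/7)*9)*82 = (1836/7)*82 = 150552/7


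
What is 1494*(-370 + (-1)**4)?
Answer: -551286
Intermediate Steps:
1494*(-370 + (-1)**4) = 1494*(-370 + 1) = 1494*(-369) = -551286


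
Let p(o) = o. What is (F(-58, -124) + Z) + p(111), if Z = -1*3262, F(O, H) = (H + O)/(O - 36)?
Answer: -148006/47 ≈ -3149.1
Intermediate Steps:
F(O, H) = (H + O)/(-36 + O)
Z = -3262
(F(-58, -124) + Z) + p(111) = ((-124 - 58)/(-36 - 58) - 3262) + 111 = (-182/(-94) - 3262) + 111 = (-1/94*(-182) - 3262) + 111 = (91/47 - 3262) + 111 = -153223/47 + 111 = -148006/47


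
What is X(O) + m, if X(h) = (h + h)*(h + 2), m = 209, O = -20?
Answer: 929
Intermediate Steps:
X(h) = 2*h*(2 + h) (X(h) = (2*h)*(2 + h) = 2*h*(2 + h))
X(O) + m = 2*(-20)*(2 - 20) + 209 = 2*(-20)*(-18) + 209 = 720 + 209 = 929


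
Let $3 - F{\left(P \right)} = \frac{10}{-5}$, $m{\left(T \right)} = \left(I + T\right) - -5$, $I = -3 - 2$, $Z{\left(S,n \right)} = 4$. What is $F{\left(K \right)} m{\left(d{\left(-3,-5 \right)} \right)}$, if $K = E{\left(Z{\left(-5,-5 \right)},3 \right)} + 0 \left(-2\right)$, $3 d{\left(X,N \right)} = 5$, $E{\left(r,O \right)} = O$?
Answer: $\frac{25}{3} \approx 8.3333$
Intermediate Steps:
$I = -5$ ($I = -3 - 2 = -5$)
$d{\left(X,N \right)} = \frac{5}{3}$ ($d{\left(X,N \right)} = \frac{1}{3} \cdot 5 = \frac{5}{3}$)
$m{\left(T \right)} = T$ ($m{\left(T \right)} = \left(-5 + T\right) - -5 = \left(-5 + T\right) + 5 = T$)
$K = 3$ ($K = 3 + 0 \left(-2\right) = 3 + 0 = 3$)
$F{\left(P \right)} = 5$ ($F{\left(P \right)} = 3 - \frac{10}{-5} = 3 - 10 \left(- \frac{1}{5}\right) = 3 - -2 = 3 + 2 = 5$)
$F{\left(K \right)} m{\left(d{\left(-3,-5 \right)} \right)} = 5 \cdot \frac{5}{3} = \frac{25}{3}$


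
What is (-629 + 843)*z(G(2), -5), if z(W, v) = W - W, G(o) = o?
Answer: 0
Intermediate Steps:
z(W, v) = 0
(-629 + 843)*z(G(2), -5) = (-629 + 843)*0 = 214*0 = 0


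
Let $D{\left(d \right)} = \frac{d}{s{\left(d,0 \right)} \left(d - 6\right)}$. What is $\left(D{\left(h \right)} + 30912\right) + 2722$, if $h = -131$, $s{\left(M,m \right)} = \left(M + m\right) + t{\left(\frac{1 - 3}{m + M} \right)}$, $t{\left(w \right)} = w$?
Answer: $\frac{79066218261}{2350783} \approx 33634.0$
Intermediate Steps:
$s{\left(M,m \right)} = M + m - \frac{2}{M + m}$ ($s{\left(M,m \right)} = \left(M + m\right) + \frac{1 - 3}{m + M} = \left(M + m\right) - \frac{2}{M + m} = M + m - \frac{2}{M + m}$)
$D{\left(d \right)} = \frac{d}{\left(-6 + d\right) \left(d - \frac{2}{d}\right)}$ ($D{\left(d \right)} = \frac{d}{\left(d + 0 - \frac{2}{d + 0}\right) \left(d - 6\right)} = \frac{d}{\left(d + 0 - \frac{2}{d}\right) \left(-6 + d\right)} = \frac{d}{\left(d - \frac{2}{d}\right) \left(-6 + d\right)} = \frac{d}{\left(-6 + d\right) \left(d - \frac{2}{d}\right)}$)
$\left(D{\left(h \right)} + 30912\right) + 2722 = \left(\frac{\left(-131\right)^{2}}{\left(-6 - 131\right) \left(-2 + \left(-131\right)^{2}\right)} + 30912\right) + 2722 = \left(\frac{17161}{\left(-137\right) \left(-2 + 17161\right)} + 30912\right) + 2722 = \left(17161 \left(- \frac{1}{137}\right) \frac{1}{17159} + 30912\right) + 2722 = \left(- \frac{17161}{2350783} + 30912\right) + 2722 = \frac{72667386935}{2350783} + 2722 = \frac{79066218261}{2350783}$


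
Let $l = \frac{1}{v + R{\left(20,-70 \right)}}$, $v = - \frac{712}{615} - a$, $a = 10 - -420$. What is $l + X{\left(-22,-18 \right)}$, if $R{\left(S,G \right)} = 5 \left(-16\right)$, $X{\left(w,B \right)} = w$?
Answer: $- \frac{6916579}{314362} \approx -22.002$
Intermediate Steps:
$a = 430$ ($a = 10 + 420 = 430$)
$R{\left(S,G \right)} = -80$
$v = - \frac{265162}{615}$ ($v = - \frac{712}{615} - 430 = - \frac{265162}{615} \approx -431.16$)
$l = - \frac{615}{314362}$ ($l = \frac{1}{- \frac{265162}{615} - 80} = \frac{1}{- \frac{314362}{615}} = - \frac{615}{314362} \approx -0.0019563$)
$l + X{\left(-22,-18 \right)} = - \frac{615}{314362} - 22 = - \frac{6916579}{314362}$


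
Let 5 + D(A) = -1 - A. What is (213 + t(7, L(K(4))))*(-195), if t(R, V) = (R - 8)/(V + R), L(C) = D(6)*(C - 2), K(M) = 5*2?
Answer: -3696810/89 ≈ -41537.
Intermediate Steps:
D(A) = -6 - A (D(A) = -5 + (-1 - A) = -6 - A)
K(M) = 10
L(C) = 24 - 12*C (L(C) = (-6 - 1*6)*(C - 2) = (-6 - 6)*(-2 + C) = -12*(-2 + C) = 24 - 12*C)
t(R, V) = (-8 + R)/(R + V)
(213 + t(7, L(K(4))))*(-195) = (213 + (-8 + 7)/(7 + (24 - 12*10)))*(-195) = (213 - 1/(7 + (24 - 120)))*(-195) = (213 - 1/(7 - 96))*(-195) = (213 - 1/(-89))*(-195) = (213 - 1/89*(-1))*(-195) = (213 + 1/89)*(-195) = (18958/89)*(-195) = -3696810/89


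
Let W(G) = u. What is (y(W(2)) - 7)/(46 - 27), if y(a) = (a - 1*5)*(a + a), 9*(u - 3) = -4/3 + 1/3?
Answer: -1555/1539 ≈ -1.0104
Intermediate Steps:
u = 26/9 (u = 3 + (-4/3 + 1/3)/9 = 3 + (1/9)*(-1) = 3 - 1/9 = 26/9 ≈ 2.8889)
W(G) = 26/9
y(a) = 2*a*(-5 + a) (y(a) = (a - 5)*(2*a) = (-5 + a)*(2*a) = 2*a*(-5 + a))
(y(W(2)) - 7)/(46 - 27) = (2*(26/9)*(-5 + 26/9) - 7)/(46 - 27) = (2*(26/9)*(-19/9) - 7)/19 = (-988/81 - 7)*(1/19) = -1555/81*1/19 = -1555/1539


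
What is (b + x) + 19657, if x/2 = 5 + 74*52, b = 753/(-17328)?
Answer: 158048437/5776 ≈ 27363.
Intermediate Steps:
b = -251/5776 (b = 753*(-1/17328) = -251/5776 ≈ -0.043456)
x = 7706 (x = 2*(5 + 74*52) = 2*(5 + 3848) = 2*3853 = 7706)
(b + x) + 19657 = (-251/5776 + 7706) + 19657 = 44509605/5776 + 19657 = 158048437/5776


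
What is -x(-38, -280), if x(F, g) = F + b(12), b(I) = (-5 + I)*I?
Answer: -46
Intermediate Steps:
b(I) = I*(-5 + I)
x(F, g) = 84 + F (x(F, g) = F + 12*(-5 + 12) = F + 12*7 = F + 84 = 84 + F)
-x(-38, -280) = -(84 - 38) = -1*46 = -46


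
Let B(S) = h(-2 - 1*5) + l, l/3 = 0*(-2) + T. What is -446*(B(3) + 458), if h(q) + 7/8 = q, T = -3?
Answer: -786967/4 ≈ -1.9674e+5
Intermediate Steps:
l = -9 (l = 3*(0*(-2) - 3) = 3*(0 - 3) = 3*(-3) = -9)
h(q) = -7/8 + q
B(S) = -135/8 (B(S) = (-7/8 + (-2 - 1*5)) - 9 = (-7/8 + (-2 - 5)) - 9 = (-7/8 - 7) - 9 = -63/8 - 9 = -135/8)
-446*(B(3) + 458) = -446*(-135/8 + 458) = -446*3529/8 = -786967/4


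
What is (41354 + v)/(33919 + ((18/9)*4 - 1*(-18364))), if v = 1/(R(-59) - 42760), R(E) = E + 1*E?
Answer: 1773176811/2242133498 ≈ 0.79084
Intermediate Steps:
R(E) = 2*E (R(E) = E + E = 2*E)
v = -1/42878 (v = 1/(2*(-59) - 42760) = 1/(-118 - 42760) = 1/(-42878) = -1/42878 ≈ -2.3322e-5)
(41354 + v)/(33919 + ((18/9)*4 - 1*(-18364))) = (41354 - 1/42878)/(33919 + ((18/9)*4 - 1*(-18364))) = 1773176811/(42878*(33919 + (((1/9)*18)*4 + 18364))) = 1773176811/(42878*(33919 + (2*4 + 18364))) = 1773176811/(42878*(33919 + (8 + 18364))) = 1773176811/(42878*(33919 + 18372)) = (1773176811/42878)/52291 = (1773176811/42878)*(1/52291) = 1773176811/2242133498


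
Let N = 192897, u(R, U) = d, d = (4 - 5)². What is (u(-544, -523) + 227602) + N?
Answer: 420500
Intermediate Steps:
d = 1 (d = (-1)² = 1)
u(R, U) = 1
(u(-544, -523) + 227602) + N = (1 + 227602) + 192897 = 227603 + 192897 = 420500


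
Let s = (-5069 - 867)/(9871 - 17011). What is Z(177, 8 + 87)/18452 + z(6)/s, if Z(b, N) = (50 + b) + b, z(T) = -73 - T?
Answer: -92907473/977956 ≈ -95.002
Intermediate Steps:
s = 212/255 (s = -5936/(-7140) = -5936*(-1/7140) = 212/255 ≈ 0.83137)
Z(b, N) = 50 + 2*b
Z(177, 8 + 87)/18452 + z(6)/s = (50 + 2*177)/18452 + (-73 - 1*6)/(212/255) = (50 + 354)*(1/18452) + (-73 - 6)*(255/212) = 404*(1/18452) - 79*255/212 = 101/4613 - 20145/212 = -92907473/977956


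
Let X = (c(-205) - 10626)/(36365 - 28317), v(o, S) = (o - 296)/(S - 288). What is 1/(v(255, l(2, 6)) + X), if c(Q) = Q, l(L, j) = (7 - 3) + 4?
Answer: -281680/337839 ≈ -0.83377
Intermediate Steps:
l(L, j) = 8 (l(L, j) = 4 + 4 = 8)
v(o, S) = (-296 + o)/(-288 + S)
X = -10831/8048 (X = (-205 - 10626)/(36365 - 28317) = -10831/8048 ≈ -1.3458)
1/(v(255, l(2, 6)) + X) = 1/((-296 + 255)/(-288 + 8) - 10831/8048) = 1/(-41/(-280) - 10831/8048) = 1/(-1/280*(-41) - 10831/8048) = 1/(41/280 - 10831/8048) = 1/(-337839/281680) = -281680/337839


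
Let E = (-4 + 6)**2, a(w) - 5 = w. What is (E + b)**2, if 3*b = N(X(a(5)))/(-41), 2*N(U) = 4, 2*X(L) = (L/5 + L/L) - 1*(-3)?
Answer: 240100/15129 ≈ 15.870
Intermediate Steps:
a(w) = 5 + w
X(L) = 2 + L/10 (X(L) = ((L/5 + L/L) - 1*(-3))/2 = ((L*(1/5) + 1) + 3)/2 = ((L/5 + 1) + 3)/2 = ((1 + L/5) + 3)/2 = (4 + L/5)/2 = 2 + L/10)
N(U) = 2 (N(U) = (1/2)*4 = 2)
E = 4 (E = 2**2 = 4)
b = -2/123 (b = (2/(-41))/3 = (2*(-1/41))/3 = (1/3)*(-2/41) = -2/123 ≈ -0.016260)
(E + b)**2 = (4 - 2/123)**2 = (490/123)**2 = 240100/15129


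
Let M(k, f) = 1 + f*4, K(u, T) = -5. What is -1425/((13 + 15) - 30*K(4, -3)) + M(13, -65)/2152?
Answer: -1556351/191528 ≈ -8.1260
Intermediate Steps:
M(k, f) = 1 + 4*f
-1425/((13 + 15) - 30*K(4, -3)) + M(13, -65)/2152 = -1425/((13 + 15) - 30*(-5)) + (1 + 4*(-65))/2152 = -1425/(28 + 150) + (1 - 260)*(1/2152) = -1425/178 - 259*1/2152 = -1425*1/178 - 259/2152 = -1425/178 - 259/2152 = -1556351/191528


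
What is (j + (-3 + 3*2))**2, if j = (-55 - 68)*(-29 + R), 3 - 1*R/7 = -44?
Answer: 1361388609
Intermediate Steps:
R = 329 (R = 21 - 7*(-44) = 21 + 308 = 329)
j = -36900 (j = (-55 - 68)*(-29 + 329) = -123*300 = -36900)
(j + (-3 + 3*2))**2 = (-36900 + (-3 + 3*2))**2 = (-36900 + (-3 + 6))**2 = (-36900 + 3)**2 = (-36897)**2 = 1361388609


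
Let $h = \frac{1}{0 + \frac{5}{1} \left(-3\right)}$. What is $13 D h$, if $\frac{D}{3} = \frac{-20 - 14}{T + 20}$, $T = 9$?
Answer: $\frac{442}{145} \approx 3.0483$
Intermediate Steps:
$D = - \frac{102}{29}$ ($D = 3 \frac{-20 - 14}{9 + 20} = 3 \left(- \frac{34}{29}\right) = - \frac{102}{29} \approx -3.5172$)
$h = - \frac{1}{15}$ ($h = \frac{1}{0 + 5 \cdot 1 \left(-3\right)} = \frac{1}{0 + 5 \left(-3\right)} = \frac{1}{0 - 15} = \frac{1}{-15} = - \frac{1}{15} \approx -0.066667$)
$13 D h = 13 \left(- \frac{102}{29}\right) \left(- \frac{1}{15}\right) = \left(- \frac{1326}{29}\right) \left(- \frac{1}{15}\right) = \frac{442}{145}$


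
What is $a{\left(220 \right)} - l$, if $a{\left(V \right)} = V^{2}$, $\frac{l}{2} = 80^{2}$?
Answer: $35600$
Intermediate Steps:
$l = 12800$ ($l = 2 \cdot 80^{2} = 2 \cdot 6400 = 12800$)
$a{\left(220 \right)} - l = 220^{2} - 12800 = 48400 - 12800 = 35600$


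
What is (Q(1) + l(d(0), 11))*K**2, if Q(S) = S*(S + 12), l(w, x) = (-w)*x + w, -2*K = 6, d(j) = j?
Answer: 117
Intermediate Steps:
K = -3 (K = -1/2*6 = -3)
l(w, x) = w - w*x (l(w, x) = -w*x + w = w - w*x)
Q(S) = S*(12 + S)
(Q(1) + l(d(0), 11))*K**2 = (1*(12 + 1) + 0*(1 - 1*11))*(-3)**2 = (1*13 + 0*(1 - 11))*9 = (13 + 0*(-10))*9 = (13 + 0)*9 = 13*9 = 117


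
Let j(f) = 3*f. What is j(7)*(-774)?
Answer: -16254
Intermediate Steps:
j(7)*(-774) = (3*7)*(-774) = 21*(-774) = -16254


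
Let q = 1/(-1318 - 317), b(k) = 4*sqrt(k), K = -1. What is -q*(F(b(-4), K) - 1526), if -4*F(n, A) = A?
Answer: -6103/6540 ≈ -0.93318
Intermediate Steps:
F(n, A) = -A/4
q = -1/1635 (q = 1/(-1635) = -1/1635 ≈ -0.00061162)
-q*(F(b(-4), K) - 1526) = -(-1)*(-1/4*(-1) - 1526)/1635 = -(-1)*(1/4 - 1526)/1635 = -(-1)*(-6103)/(1635*4) = -1*6103/6540 = -6103/6540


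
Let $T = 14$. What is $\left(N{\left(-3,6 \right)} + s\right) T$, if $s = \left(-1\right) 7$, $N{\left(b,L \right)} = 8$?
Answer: $14$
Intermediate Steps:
$s = -7$
$\left(N{\left(-3,6 \right)} + s\right) T = \left(8 - 7\right) 14 = 1 \cdot 14 = 14$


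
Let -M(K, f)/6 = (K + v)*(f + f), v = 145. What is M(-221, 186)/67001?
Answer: 169632/67001 ≈ 2.5318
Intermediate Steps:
M(K, f) = -12*f*(145 + K) (M(K, f) = -6*(K + 145)*(f + f) = -6*(145 + K)*2*f = -12*f*(145 + K))
M(-221, 186)/67001 = -12*186*(145 - 221)/67001 = -12*186*(-76)*(1/67001) = 169632*(1/67001) = 169632/67001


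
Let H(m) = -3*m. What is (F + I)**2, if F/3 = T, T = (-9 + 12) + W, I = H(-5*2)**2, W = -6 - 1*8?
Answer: 751689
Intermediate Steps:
W = -14 (W = -6 - 8 = -14)
I = 900 (I = (-(-15)*2)**2 = (-3*(-10))**2 = 30**2 = 900)
T = -11 (T = (-9 + 12) - 14 = 3 - 14 = -11)
F = -33 (F = 3*(-11) = -33)
(F + I)**2 = (-33 + 900)**2 = 867**2 = 751689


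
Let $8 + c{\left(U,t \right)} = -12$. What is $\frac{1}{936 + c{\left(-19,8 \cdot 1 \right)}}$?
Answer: $\frac{1}{916} \approx 0.0010917$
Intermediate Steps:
$c{\left(U,t \right)} = -20$ ($c{\left(U,t \right)} = -8 - 12 = -20$)
$\frac{1}{936 + c{\left(-19,8 \cdot 1 \right)}} = \frac{1}{936 - 20} = \frac{1}{916}$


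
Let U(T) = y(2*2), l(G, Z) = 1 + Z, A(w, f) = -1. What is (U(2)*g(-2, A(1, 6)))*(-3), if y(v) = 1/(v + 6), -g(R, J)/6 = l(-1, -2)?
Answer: -9/5 ≈ -1.8000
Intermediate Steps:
g(R, J) = 6 (g(R, J) = -6*(1 - 2) = -6*(-1) = 6)
y(v) = 1/(6 + v)
U(T) = ⅒ (U(T) = 1/(6 + 2*2) = 1/(6 + 4) = 1/10 = ⅒)
(U(2)*g(-2, A(1, 6)))*(-3) = ((⅒)*6)*(-3) = (⅗)*(-3) = -9/5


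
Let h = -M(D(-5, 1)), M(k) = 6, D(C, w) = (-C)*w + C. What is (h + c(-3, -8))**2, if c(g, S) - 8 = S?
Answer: 36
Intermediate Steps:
D(C, w) = C - C*w (D(C, w) = -C*w + C = C - C*w)
c(g, S) = 8 + S
h = -6 (h = -1*6 = -6)
(h + c(-3, -8))**2 = (-6 + (8 - 8))**2 = (-6 + 0)**2 = (-6)**2 = 36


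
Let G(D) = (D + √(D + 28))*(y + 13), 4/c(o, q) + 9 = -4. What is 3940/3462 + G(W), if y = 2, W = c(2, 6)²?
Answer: 748370/292539 + 30*√1187/13 ≈ 82.065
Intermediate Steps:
c(o, q) = -4/13 (c(o, q) = 4/(-9 - 4) = 4/(-13) = 4*(-1/13) = -4/13)
W = 16/169 (W = (-4/13)² = 16/169 ≈ 0.094675)
G(D) = 15*D + 15*√(28 + D) (G(D) = (D + √(D + 28))*(2 + 13) = (D + √(28 + D))*15 = 15*D + 15*√(28 + D))
3940/3462 + G(W) = 3940/3462 + (15*(16/169) + 15*√(28 + 16/169)) = 3940*(1/3462) + (240/169 + 15*√(4748/169)) = 1970/1731 + (240/169 + 15*(2*√1187/13)) = 1970/1731 + (240/169 + 30*√1187/13) = 748370/292539 + 30*√1187/13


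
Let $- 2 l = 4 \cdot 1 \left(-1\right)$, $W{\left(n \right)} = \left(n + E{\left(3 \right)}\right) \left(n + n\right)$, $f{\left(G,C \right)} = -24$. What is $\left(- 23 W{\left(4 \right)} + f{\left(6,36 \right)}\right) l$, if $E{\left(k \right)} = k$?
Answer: $-2624$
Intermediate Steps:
$W{\left(n \right)} = 2 n \left(3 + n\right)$ ($W{\left(n \right)} = \left(n + 3\right) \left(n + n\right) = \left(3 + n\right) 2 n = 2 n \left(3 + n\right)$)
$l = 2$ ($l = - \frac{4 \cdot 1 \left(-1\right)}{2} = - \frac{4 \left(-1\right)}{2} = \left(- \frac{1}{2}\right) \left(-4\right) = 2$)
$\left(- 23 W{\left(4 \right)} + f{\left(6,36 \right)}\right) l = \left(- 23 \cdot 2 \cdot 4 \left(3 + 4\right) - 24\right) 2 = \left(- 23 \cdot 2 \cdot 4 \cdot 7 - 24\right) 2 = \left(\left(-23\right) 56 - 24\right) 2 = \left(-1288 - 24\right) 2 = \left(-1312\right) 2 = -2624$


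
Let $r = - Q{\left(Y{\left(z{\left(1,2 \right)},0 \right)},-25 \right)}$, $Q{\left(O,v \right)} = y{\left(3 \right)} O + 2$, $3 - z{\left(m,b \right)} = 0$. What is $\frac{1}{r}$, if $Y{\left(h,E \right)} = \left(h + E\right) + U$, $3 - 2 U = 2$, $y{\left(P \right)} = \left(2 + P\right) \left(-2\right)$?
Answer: $\frac{1}{33} \approx 0.030303$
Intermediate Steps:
$z{\left(m,b \right)} = 3$ ($z{\left(m,b \right)} = 3 - 0 = 3 + 0 = 3$)
$y{\left(P \right)} = -4 - 2 P$
$U = \frac{1}{2}$ ($U = \frac{3}{2} - 1 = \frac{1}{2} \approx 0.5$)
$Y{\left(h,E \right)} = \frac{1}{2} + E + h$ ($Y{\left(h,E \right)} = \left(h + E\right) + \frac{1}{2} = \left(E + h\right) + \frac{1}{2} = \frac{1}{2} + E + h$)
$Q{\left(O,v \right)} = 2 - 10 O$ ($Q{\left(O,v \right)} = \left(-4 - 6\right) O + 2 = - 10 O + 2 = 2 - 10 O$)
$r = 33$ ($r = - (2 - 10 \left(\frac{1}{2} + 0 + 3\right)) = - (2 - 35) = \left(-1\right) \left(-33\right) = 33$)
$\frac{1}{r} = \frac{1}{33}$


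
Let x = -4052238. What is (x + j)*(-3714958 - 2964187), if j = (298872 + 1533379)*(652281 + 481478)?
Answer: -13874768307337353295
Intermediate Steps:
j = 2077331061509 (j = 1832251*1133759 = 2077331061509)
(x + j)*(-3714958 - 2964187) = (-4052238 + 2077331061509)*(-3714958 - 2964187) = 2077327009271*(-6679145) = -13874768307337353295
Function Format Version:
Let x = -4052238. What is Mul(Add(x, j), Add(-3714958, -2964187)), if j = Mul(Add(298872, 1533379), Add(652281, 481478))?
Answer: -13874768307337353295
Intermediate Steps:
j = 2077331061509 (j = Mul(1832251, 1133759) = 2077331061509)
Mul(Add(x, j), Add(-3714958, -2964187)) = Mul(Add(-4052238, 2077331061509), Add(-3714958, -2964187)) = Mul(2077327009271, -6679145) = -13874768307337353295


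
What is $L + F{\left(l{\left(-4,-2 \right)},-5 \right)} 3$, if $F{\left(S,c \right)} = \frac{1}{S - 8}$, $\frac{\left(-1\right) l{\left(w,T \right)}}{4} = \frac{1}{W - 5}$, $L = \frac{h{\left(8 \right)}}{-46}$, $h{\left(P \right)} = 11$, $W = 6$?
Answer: $- \frac{45}{92} \approx -0.48913$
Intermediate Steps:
$L = - \frac{11}{46}$ ($L = \frac{11}{-46} = 11 \left(- \frac{1}{46}\right) = - \frac{11}{46} \approx -0.23913$)
$l{\left(w,T \right)} = -4$ ($l{\left(w,T \right)} = - \frac{4}{6 - 5} = - \frac{4}{1} = \left(-4\right) 1 = -4$)
$F{\left(S,c \right)} = \frac{1}{-8 + S}$
$L + F{\left(l{\left(-4,-2 \right)},-5 \right)} 3 = - \frac{11}{46} + \frac{1}{-8 - 4} \cdot 3 = - \frac{11}{46} + \frac{1}{-12} \cdot 3 = - \frac{11}{46} - \frac{1}{4} = - \frac{45}{92}$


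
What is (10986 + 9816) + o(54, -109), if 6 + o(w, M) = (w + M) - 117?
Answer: 20624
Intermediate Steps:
o(w, M) = -123 + M + w (o(w, M) = -6 + ((w + M) - 117) = -6 + ((M + w) - 117) = -6 + (-117 + M + w) = -123 + M + w)
(10986 + 9816) + o(54, -109) = (10986 + 9816) + (-123 - 109 + 54) = 20802 - 178 = 20624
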